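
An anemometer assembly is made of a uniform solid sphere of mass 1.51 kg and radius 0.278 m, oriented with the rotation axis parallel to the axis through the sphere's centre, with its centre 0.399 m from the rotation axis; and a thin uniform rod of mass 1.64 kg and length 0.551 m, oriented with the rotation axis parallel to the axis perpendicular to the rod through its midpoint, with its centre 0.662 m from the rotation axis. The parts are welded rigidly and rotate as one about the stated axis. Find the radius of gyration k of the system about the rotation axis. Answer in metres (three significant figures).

0.577

Solid sphere: I_cm = (2/5)MR² = (2/5)(1.51)(0.278)² = 0.04668 kg m^2; centre at d = 0.399 m, so I = I_cm + Md² gives I = 0.04668 + (1.51)(0.399)² = 0.28707 kg m^2.
Thin rod: I_cm = (1/12)ML² = (1/12)(1.64)(0.551)² = 0.041492 kg m^2; centre at d = 0.662 m, so I = I_cm + Md² gives I = 0.041492 + (1.64)(0.662)² = 0.76021 kg m^2.
Total I = 1.0473 kg m^2; total mass M = 3.15 kg.
k = √(I/M) = √(1.0473/3.15) = 0.5766 m.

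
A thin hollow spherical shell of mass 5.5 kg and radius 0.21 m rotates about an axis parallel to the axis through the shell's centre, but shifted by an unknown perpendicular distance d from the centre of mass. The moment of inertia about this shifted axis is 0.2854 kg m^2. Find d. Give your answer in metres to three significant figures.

0.150

About the centre-of-mass axis, I_cm = (2/3)MR² = (2/3)(5.5)(0.21)² = 0.1617 kg m^2.
Parallel axis theorem: I = I_cm + Md², so Md² = 0.2854 − 0.1617 = 0.1237 kg m^2.
d = √(0.1237 / 5.5) = 0.14997 m.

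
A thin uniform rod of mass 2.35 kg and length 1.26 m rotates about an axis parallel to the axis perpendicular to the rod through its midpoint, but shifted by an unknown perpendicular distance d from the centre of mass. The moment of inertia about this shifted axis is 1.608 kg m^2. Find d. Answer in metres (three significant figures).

About the centre-of-mass axis, I_cm = (1/12)ML² = (1/12)(2.35)(1.26)² = 0.31091 kg m^2.
Parallel axis theorem: I = I_cm + Md², so Md² = 1.608 − 0.31091 = 1.2971 kg m^2.
d = √(1.2971 / 2.35) = 0.74294 m.

0.743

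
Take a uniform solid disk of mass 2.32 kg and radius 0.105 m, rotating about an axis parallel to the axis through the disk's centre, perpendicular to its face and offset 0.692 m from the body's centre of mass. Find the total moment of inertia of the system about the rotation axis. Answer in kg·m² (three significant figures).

I_cm = (1/2)MR² = (1/2)(2.32)(0.105)² = 0.012789 kg·m²; centre at d = 0.692 m, so I = I_cm + Md² gives I = 0.012789 + (2.32)(0.692)² = 1.1238 kg·m².

1.12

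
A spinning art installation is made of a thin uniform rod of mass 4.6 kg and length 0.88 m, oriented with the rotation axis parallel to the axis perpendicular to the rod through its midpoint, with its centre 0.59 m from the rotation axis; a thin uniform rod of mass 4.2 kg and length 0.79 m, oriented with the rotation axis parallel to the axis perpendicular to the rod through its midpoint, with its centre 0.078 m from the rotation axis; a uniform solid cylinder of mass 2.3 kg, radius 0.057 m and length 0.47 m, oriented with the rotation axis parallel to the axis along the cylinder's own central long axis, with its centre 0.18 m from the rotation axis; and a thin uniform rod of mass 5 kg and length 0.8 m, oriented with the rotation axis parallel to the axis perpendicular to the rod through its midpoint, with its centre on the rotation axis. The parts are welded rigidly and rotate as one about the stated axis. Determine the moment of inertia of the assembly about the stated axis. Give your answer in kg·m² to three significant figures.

2.49

Thin rod: I_cm = (1/12)ML² = (1/12)(4.6)(0.88)² = 0.29685 kg·m²; centre at d = 0.59 m, so I = I_cm + Md² gives I = 0.29685 + (4.6)(0.59)² = 1.8981 kg·m².
Thin rod: I_cm = (1/12)ML² = (1/12)(4.2)(0.79)² = 0.21844 kg·m²; centre at d = 0.078 m, so I = I_cm + Md² gives I = 0.21844 + (4.2)(0.078)² = 0.24399 kg·m².
Solid cylinder: I_cm = (1/2)MR² = (1/2)(2.3)(0.057)² = 0.0037363 kg·m²; centre at d = 0.18 m, so I = I_cm + Md² gives I = 0.0037363 + (2.3)(0.18)² = 0.078256 kg·m².
Thin rod: I_cm = (1/12)ML² = (1/12)(5)(0.8)² = 0.26667 kg·m²; axis through the centre, so I = 0.26667 kg·m².
Total I = 1.8981 + 0.24399 + 0.078256 + 0.26667 = 2.487 kg·m².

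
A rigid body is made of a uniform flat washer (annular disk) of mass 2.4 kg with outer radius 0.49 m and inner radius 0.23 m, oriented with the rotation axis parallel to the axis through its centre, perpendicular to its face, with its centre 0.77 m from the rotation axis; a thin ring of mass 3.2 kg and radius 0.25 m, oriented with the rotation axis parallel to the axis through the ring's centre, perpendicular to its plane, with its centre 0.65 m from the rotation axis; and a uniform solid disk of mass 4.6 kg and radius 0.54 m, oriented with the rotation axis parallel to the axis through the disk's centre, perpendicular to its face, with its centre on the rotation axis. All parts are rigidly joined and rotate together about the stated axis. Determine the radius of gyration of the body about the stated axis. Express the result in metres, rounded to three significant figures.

0.626

Annular disk: I_cm = (1/2)M(R²+r²) = (1/2)(2.4)[(0.49)² + (0.23)²] = 0.3516 kg·m²; centre at d = 0.77 m, so the parallel axis theorem gives I = 0.3516 + (2.4)(0.77)² = 1.7746 kg·m².
Thin ring: I_cm = MR² = (3.2)(0.25)² = 0.2 kg·m²; centre at d = 0.65 m, so the parallel axis theorem gives I = 0.2 + (3.2)(0.65)² = 1.552 kg·m².
Solid disk: I_cm = (1/2)MR² = (1/2)(4.6)(0.54)² = 0.67068 kg·m²; axis through the centre, so I = 0.67068 kg·m².
Total I = 3.9972 kg·m²; total mass M = 10.2 kg.
k = √(I/M) = √(3.9972/10.2) = 0.62601 m.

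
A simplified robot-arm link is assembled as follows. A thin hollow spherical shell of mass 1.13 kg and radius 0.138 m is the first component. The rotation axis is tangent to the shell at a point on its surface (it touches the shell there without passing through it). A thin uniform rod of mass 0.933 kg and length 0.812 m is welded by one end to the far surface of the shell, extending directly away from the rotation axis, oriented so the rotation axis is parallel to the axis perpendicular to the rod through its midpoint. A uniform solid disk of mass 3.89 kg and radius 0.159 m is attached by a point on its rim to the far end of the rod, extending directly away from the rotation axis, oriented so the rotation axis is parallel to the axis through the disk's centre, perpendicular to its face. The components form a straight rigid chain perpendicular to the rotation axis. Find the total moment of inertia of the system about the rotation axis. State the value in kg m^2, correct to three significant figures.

6.62

Spherical shell: I_cm = (2/3)MR² = (2/3)(1.13)(0.138)² = 0.014346 kg m^2; centre at d = 0.138 m, so I = I_cm + Md² gives I = 0.014346 + (1.13)(0.138)² = 0.035866 kg m^2.
Thin rod: I_cm = (1/12)ML² = (1/12)(0.933)(0.812)² = 0.051264 kg m^2; centre at d = 0.138 + 0.138 + 0.406 = 0.682 m, so I = I_cm + Md² gives I = 0.051264 + (0.933)(0.682)² = 0.48522 kg m^2.
Solid disk: I_cm = (1/2)MR² = (1/2)(3.89)(0.159)² = 0.049172 kg m^2; centre at d = 0.138 + 0.138 + 0.406 + 0.406 + 0.159 = 1.247 m, so I = I_cm + Md² gives I = 0.049172 + (3.89)(1.247)² = 6.0982 kg m^2.
Total I = 0.035866 + 0.48522 + 6.0982 = 6.6192 kg m^2.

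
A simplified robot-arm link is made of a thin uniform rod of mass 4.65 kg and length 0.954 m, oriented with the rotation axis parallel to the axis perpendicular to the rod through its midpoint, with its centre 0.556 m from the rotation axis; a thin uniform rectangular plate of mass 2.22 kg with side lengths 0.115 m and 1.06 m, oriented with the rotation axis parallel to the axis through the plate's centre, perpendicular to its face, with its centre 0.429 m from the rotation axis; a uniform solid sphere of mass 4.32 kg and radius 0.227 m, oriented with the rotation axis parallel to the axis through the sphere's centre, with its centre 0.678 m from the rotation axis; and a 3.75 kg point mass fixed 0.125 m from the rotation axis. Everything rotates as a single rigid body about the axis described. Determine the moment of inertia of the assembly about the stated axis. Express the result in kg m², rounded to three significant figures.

Thin rod: I_cm = (1/12)ML² = (1/12)(4.65)(0.954)² = 0.35267 kg m²; centre at d = 0.556 m, so the parallel axis theorem gives I = 0.35267 + (4.65)(0.556)² = 1.7902 kg m².
Rectangular plate: I_cm = (1/12)M(a²+b²) = (1/12)(2.22)[(0.115)² + (1.06)²] = 0.21031 kg m²; centre at d = 0.429 m, so the parallel axis theorem gives I = 0.21031 + (2.22)(0.429)² = 0.61888 kg m².
Solid sphere: I_cm = (2/5)MR² = (2/5)(4.32)(0.227)² = 0.089042 kg m²; centre at d = 0.678 m, so the parallel axis theorem gives I = 0.089042 + (4.32)(0.678)² = 2.0749 kg m².
Point mass: I_cm = 0; centre at d = 0.125 m, so the parallel axis theorem gives I = 0 + (3.75)(0.125)² = 0.058594 kg m².
Total I = 1.7902 + 0.61888 + 2.0749 + 0.058594 = 4.5425 kg m².

4.54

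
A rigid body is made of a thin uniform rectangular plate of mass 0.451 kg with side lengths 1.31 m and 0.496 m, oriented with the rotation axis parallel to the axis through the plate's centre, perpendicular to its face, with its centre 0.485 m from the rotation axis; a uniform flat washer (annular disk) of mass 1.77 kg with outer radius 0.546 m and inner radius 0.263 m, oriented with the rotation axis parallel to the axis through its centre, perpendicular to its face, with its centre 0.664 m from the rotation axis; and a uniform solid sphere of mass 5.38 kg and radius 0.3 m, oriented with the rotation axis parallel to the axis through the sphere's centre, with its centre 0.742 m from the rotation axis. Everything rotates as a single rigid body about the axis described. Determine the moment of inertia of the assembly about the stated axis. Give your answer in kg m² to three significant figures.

4.44

Rectangular plate: I_cm = (1/12)M(a²+b²) = (1/12)(0.451)[(1.31)² + (0.496)²] = 0.073743 kg m²; centre at d = 0.485 m, so the parallel axis theorem gives I = 0.073743 + (0.451)(0.485)² = 0.17983 kg m².
Annular disk: I_cm = (1/2)M(R²+r²) = (1/2)(1.77)[(0.546)² + (0.263)²] = 0.32505 kg m²; centre at d = 0.664 m, so the parallel axis theorem gives I = 0.32505 + (1.77)(0.664)² = 1.1054 kg m².
Solid sphere: I_cm = (2/5)MR² = (2/5)(5.38)(0.3)² = 0.19368 kg m²; centre at d = 0.742 m, so the parallel axis theorem gives I = 0.19368 + (5.38)(0.742)² = 3.1557 kg m².
Total I = 0.17983 + 1.1054 + 3.1557 = 4.441 kg m².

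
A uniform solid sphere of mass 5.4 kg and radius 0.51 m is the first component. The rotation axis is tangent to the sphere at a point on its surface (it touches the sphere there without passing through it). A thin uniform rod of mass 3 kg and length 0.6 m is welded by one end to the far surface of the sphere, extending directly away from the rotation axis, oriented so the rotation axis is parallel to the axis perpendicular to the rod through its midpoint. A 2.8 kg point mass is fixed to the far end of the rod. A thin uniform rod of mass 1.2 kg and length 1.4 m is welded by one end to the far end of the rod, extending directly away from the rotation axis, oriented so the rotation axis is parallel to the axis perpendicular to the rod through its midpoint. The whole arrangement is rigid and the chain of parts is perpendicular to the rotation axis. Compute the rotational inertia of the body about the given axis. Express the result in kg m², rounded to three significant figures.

21.3

Solid sphere: I_cm = (2/5)MR² = (2/5)(5.4)(0.51)² = 0.56182 kg m²; centre at d = 0.51 m, so I = I_cm + Md² gives I = 0.56182 + (5.4)(0.51)² = 1.9664 kg m².
Thin rod: I_cm = (1/12)ML² = (1/12)(3)(0.6)² = 0.09 kg m²; centre at d = 0.51 + 0.51 + 0.3 = 1.32 m, so I = I_cm + Md² gives I = 0.09 + (3)(1.32)² = 5.3172 kg m².
Point mass: I_cm = 0; centre at d = 0.51 + 0.51 + 0.3 + 0.3 = 1.62 m, so I = I_cm + Md² gives I = 0 + (2.8)(1.62)² = 7.3483 kg m².
Thin rod: I_cm = (1/12)ML² = (1/12)(1.2)(1.4)² = 0.196 kg m²; centre at d = 0.51 + 0.51 + 0.3 + 0.3 + 0.7 = 2.32 m, so I = I_cm + Md² gives I = 0.196 + (1.2)(2.32)² = 6.6549 kg m².
Total I = 1.9664 + 5.3172 + 7.3483 + 6.6549 = 21.287 kg m².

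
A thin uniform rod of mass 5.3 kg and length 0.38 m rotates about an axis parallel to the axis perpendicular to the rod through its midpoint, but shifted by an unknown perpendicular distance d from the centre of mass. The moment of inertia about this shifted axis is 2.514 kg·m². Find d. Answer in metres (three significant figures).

About the centre-of-mass axis, I_cm = (1/12)ML² = (1/12)(5.3)(0.38)² = 0.063777 kg·m².
Parallel axis theorem: I = I_cm + Md², so Md² = 2.514 − 0.063777 = 2.4502 kg·m².
d = √(2.4502 / 5.3) = 0.67993 m.

0.680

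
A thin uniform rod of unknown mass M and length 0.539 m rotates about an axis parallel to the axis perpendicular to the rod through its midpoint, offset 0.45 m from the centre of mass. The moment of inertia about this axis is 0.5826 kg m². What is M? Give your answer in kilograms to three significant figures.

I = I_cm + Md² = (1/12)ML² + Md² = M·[0.0833333·(0.539)² + (0.45)²] = M·0.22671.
So M = 0.5826 / 0.22671 = 2.5698 kg.

2.57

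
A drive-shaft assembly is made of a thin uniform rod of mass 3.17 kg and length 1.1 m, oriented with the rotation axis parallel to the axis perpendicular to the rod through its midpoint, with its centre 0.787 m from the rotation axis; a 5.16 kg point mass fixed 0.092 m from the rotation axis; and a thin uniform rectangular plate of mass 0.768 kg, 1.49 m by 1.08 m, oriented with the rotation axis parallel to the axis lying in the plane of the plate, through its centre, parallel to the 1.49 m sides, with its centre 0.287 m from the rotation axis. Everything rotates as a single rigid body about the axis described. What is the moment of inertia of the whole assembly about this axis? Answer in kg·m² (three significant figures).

2.46

Thin rod: I_cm = (1/12)ML² = (1/12)(3.17)(1.1)² = 0.31964 kg·m²; centre at d = 0.787 m, so the parallel axis theorem gives I = 0.31964 + (3.17)(0.787)² = 2.283 kg·m².
Point mass: I_cm = 0; centre at d = 0.092 m, so the parallel axis theorem gives I = 0 + (5.16)(0.092)² = 0.043674 kg·m².
Rectangular plate: I_cm = (1/12)Mb² = (1/12)(0.768)(1.08)² = 0.07465 kg·m²; centre at d = 0.287 m, so the parallel axis theorem gives I = 0.07465 + (0.768)(0.287)² = 0.13791 kg·m².
Total I = 2.283 + 0.043674 + 0.13791 = 2.4646 kg·m².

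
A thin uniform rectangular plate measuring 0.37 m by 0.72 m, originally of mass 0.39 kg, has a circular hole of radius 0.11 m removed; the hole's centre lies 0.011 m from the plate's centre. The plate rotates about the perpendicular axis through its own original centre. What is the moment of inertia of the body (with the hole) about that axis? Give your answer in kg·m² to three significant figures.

Unpierced body about its centre: I₀ = (1/12)M(a²+b²) = (1/12)(0.39)[(0.37)² + (0.72)²] = 0.021297 kg·m².
The removed disk has mass m = M·πr²/(ab) = (0.39)·π(0.11)²/(0.37·0.72) = 0.05565 kg (same uniform areal density).
Its moment of inertia about the rotation axis (parallel-axis theorem): I_hole = (1/2)mr² + md² = (1/2)(0.05565)(0.11)² + (0.05565)(0.011)² = 0.00034342 kg·m².
Treating the hole as negative mass, I = I₀ − I_hole = 0.021297 − 0.00034342 = 0.020954 kg·m².

0.0210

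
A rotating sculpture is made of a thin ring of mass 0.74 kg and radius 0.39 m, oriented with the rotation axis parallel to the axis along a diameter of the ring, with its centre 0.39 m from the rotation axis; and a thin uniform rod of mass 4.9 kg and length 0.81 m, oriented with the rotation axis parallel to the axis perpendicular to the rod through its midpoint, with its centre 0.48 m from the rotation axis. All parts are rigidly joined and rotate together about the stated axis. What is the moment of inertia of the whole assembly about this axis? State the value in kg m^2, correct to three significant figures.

1.57

Thin ring: I_cm = (1/2)MR² = (1/2)(0.74)(0.39)² = 0.056277 kg m^2; centre at d = 0.39 m, so the parallel axis theorem gives I = 0.056277 + (0.74)(0.39)² = 0.16883 kg m^2.
Thin rod: I_cm = (1/12)ML² = (1/12)(4.9)(0.81)² = 0.26791 kg m^2; centre at d = 0.48 m, so the parallel axis theorem gives I = 0.26791 + (4.9)(0.48)² = 1.3969 kg m^2.
Total I = 0.16883 + 1.3969 = 1.5657 kg m^2.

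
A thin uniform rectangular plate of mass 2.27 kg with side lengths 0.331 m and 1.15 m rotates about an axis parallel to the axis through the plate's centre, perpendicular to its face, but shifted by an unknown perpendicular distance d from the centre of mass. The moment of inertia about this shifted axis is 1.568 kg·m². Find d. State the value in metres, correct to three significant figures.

About the centre-of-mass axis, I_cm = (1/12)M(a²+b²) = (1/12)(2.27)[(0.331)² + (1.15)²] = 0.2709 kg·m².
Parallel axis theorem: I = I_cm + Md², so Md² = 1.568 − 0.2709 = 1.2971 kg·m².
d = √(1.2971 / 2.27) = 0.75592 m.

0.756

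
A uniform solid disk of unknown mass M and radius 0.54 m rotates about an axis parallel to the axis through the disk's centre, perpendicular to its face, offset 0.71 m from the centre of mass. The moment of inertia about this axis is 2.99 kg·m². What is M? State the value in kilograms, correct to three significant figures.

I = I_cm + Md² = (1/2)MR² + Md² = M·[0.5·(0.54)² + (0.71)²] = M·0.6499.
So M = 2.99 / 0.6499 = 4.6007 kg.

4.60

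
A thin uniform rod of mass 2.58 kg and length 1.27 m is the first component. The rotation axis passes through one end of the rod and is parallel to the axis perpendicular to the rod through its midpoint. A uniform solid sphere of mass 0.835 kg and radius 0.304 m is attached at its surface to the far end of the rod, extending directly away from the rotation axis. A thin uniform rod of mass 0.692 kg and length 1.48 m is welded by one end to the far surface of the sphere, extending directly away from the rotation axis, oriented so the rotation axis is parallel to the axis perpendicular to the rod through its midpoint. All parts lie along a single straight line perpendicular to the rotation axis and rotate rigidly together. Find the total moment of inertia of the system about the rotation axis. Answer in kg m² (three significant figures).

Thin rod: I_cm = (1/12)ML² = (1/12)(2.58)(1.27)² = 0.34677 kg m²; centre at d = 0.635 m, so the parallel axis theorem gives I = 0.34677 + (2.58)(0.635)² = 1.3871 kg m².
Solid sphere: I_cm = (2/5)MR² = (2/5)(0.835)(0.304)² = 0.030867 kg m²; centre at d = 0.635 + 0.635 + 0.304 = 1.574 m, so the parallel axis theorem gives I = 0.030867 + (0.835)(1.574)² = 2.0996 kg m².
Thin rod: I_cm = (1/12)ML² = (1/12)(0.692)(1.48)² = 0.12631 kg m²; centre at d = 0.635 + 0.635 + 0.304 + 0.304 + 0.74 = 2.618 m, so the parallel axis theorem gives I = 0.12631 + (0.692)(2.618)² = 4.8692 kg m².
Total I = 1.3871 + 2.0996 + 4.8692 = 8.3559 kg m².

8.36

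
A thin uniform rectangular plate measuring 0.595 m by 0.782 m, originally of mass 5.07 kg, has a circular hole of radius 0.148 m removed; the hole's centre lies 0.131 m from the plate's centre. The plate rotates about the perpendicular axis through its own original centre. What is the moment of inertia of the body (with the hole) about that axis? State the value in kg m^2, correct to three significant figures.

0.387

Unpierced body about its centre: I₀ = (1/12)M(a²+b²) = (1/12)(5.07)[(0.595)² + (0.782)²] = 0.40794 kg m^2.
The removed disk has mass m = M·πr²/(ab) = (5.07)·π(0.148)²/(0.595·0.782) = 0.74982 kg (same uniform areal density).
Its moment of inertia about the rotation axis (parallel-axis theorem): I_hole = (1/2)mr² + md² = (1/2)(0.74982)(0.148)² + (0.74982)(0.131)² = 0.02108 kg m^2.
Treating the hole as negative mass, I = I₀ − I_hole = 0.40794 − 0.02108 = 0.38686 kg m^2.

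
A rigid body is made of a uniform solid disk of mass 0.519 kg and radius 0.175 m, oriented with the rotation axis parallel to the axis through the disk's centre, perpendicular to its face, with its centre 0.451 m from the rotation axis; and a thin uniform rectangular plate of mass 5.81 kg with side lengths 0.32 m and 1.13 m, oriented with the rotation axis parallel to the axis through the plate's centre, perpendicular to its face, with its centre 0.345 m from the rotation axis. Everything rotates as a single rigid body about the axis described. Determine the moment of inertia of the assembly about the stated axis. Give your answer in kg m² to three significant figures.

Solid disk: I_cm = (1/2)MR² = (1/2)(0.519)(0.175)² = 0.0079472 kg m²; centre at d = 0.451 m, so I = I_cm + Md² gives I = 0.0079472 + (0.519)(0.451)² = 0.11351 kg m².
Rectangular plate: I_cm = (1/12)M(a²+b²) = (1/12)(5.81)[(0.32)² + (1.13)²] = 0.66781 kg m²; centre at d = 0.345 m, so I = I_cm + Md² gives I = 0.66781 + (5.81)(0.345)² = 1.3593 kg m².
Total I = 0.11351 + 1.3593 = 1.4729 kg m².

1.47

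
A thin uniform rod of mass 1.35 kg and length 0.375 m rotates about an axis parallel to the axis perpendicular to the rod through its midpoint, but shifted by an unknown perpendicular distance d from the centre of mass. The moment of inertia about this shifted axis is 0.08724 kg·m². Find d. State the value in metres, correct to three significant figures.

About the centre-of-mass axis, I_cm = (1/12)ML² = (1/12)(1.35)(0.375)² = 0.01582 kg·m².
Parallel axis theorem: I = I_cm + Md², so Md² = 0.08724 − 0.01582 = 0.07142 kg·m².
d = √(0.07142 / 1.35) = 0.23001 m.

0.230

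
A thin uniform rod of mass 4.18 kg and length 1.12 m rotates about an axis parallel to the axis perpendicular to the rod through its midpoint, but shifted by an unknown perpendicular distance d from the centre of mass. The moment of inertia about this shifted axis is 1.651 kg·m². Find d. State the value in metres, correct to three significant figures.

0.539

About the centre-of-mass axis, I_cm = (1/12)ML² = (1/12)(4.18)(1.12)² = 0.43695 kg·m².
Parallel axis theorem: I = I_cm + Md², so Md² = 1.651 − 0.43695 = 1.2141 kg·m².
d = √(1.2141 / 4.18) = 0.53893 m.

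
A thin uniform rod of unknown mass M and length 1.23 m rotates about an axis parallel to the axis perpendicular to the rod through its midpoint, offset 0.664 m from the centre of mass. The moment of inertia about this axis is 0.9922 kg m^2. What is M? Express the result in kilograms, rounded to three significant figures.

I = I_cm + Md² = (1/12)ML² + Md² = M·[0.0833333·(1.23)² + (0.664)²] = M·0.56697.
So M = 0.9922 / 0.56697 = 1.75 kg.

1.75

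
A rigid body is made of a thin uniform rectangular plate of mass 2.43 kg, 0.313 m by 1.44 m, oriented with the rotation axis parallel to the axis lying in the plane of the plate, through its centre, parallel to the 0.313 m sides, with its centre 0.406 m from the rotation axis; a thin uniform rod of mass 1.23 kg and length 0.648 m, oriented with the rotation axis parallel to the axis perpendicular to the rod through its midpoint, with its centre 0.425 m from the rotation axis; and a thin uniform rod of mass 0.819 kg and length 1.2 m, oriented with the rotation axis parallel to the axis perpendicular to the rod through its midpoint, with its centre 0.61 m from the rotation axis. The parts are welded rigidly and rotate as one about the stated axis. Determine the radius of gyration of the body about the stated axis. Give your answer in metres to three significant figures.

Rectangular plate: I_cm = (1/12)Mb² = (1/12)(2.43)(1.44)² = 0.4199 kg m²; centre at d = 0.406 m, so the parallel axis theorem gives I = 0.4199 + (2.43)(0.406)² = 0.82046 kg m².
Thin rod: I_cm = (1/12)ML² = (1/12)(1.23)(0.648)² = 0.04304 kg m²; centre at d = 0.425 m, so the parallel axis theorem gives I = 0.04304 + (1.23)(0.425)² = 0.26521 kg m².
Thin rod: I_cm = (1/12)ML² = (1/12)(0.819)(1.2)² = 0.09828 kg m²; centre at d = 0.61 m, so the parallel axis theorem gives I = 0.09828 + (0.819)(0.61)² = 0.40303 kg m².
Total I = 1.4887 kg m²; total mass M = 4.479 kg.
k = √(I/M) = √(1.4887/4.479) = 0.57652 m.

0.577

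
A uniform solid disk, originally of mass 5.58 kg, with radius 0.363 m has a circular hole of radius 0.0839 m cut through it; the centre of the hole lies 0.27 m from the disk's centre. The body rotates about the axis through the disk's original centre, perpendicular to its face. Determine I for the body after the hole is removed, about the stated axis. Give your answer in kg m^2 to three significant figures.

Unpierced body about its centre: I₀ = (1/2)MR² = (1/2)(5.58)(0.363)² = 0.36764 kg m^2.
The removed disk has mass m = M·(r/R)² = (5.58)(0.0839/0.363)² = 0.29809 kg (same uniform areal density).
Its moment of inertia about the rotation axis (parallel-axis theorem): I_hole = (1/2)mr² + md² = (1/2)(0.29809)(0.0839)² + (0.29809)(0.27)² = 0.02278 kg m^2.
Treating the hole as negative mass, I = I₀ − I_hole = 0.36764 − 0.02278 = 0.34486 kg m^2.

0.345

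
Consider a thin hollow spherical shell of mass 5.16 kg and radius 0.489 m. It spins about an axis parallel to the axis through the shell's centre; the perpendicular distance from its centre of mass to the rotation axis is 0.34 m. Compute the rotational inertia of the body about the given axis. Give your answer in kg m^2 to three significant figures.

I_cm = (2/3)MR² = (2/3)(5.16)(0.489)² = 0.82258 kg m^2; centre at d = 0.34 m, so the parallel axis theorem gives I = 0.82258 + (5.16)(0.34)² = 1.4191 kg m^2.

1.42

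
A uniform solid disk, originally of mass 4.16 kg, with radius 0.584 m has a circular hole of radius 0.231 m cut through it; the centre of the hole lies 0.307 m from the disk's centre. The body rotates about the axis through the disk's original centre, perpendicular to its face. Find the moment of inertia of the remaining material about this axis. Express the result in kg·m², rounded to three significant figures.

0.631

Unpierced body about its centre: I₀ = (1/2)MR² = (1/2)(4.16)(0.584)² = 0.7094 kg·m².
The removed disk has mass m = M·(r/R)² = (4.16)(0.231/0.584)² = 0.65087 kg (same uniform areal density).
Its moment of inertia about the rotation axis (parallel-axis theorem): I_hole = (1/2)mr² + md² = (1/2)(0.65087)(0.231)² + (0.65087)(0.307)² = 0.078709 kg·m².
Treating the hole as negative mass, I = I₀ − I_hole = 0.7094 − 0.078709 = 0.63069 kg·m².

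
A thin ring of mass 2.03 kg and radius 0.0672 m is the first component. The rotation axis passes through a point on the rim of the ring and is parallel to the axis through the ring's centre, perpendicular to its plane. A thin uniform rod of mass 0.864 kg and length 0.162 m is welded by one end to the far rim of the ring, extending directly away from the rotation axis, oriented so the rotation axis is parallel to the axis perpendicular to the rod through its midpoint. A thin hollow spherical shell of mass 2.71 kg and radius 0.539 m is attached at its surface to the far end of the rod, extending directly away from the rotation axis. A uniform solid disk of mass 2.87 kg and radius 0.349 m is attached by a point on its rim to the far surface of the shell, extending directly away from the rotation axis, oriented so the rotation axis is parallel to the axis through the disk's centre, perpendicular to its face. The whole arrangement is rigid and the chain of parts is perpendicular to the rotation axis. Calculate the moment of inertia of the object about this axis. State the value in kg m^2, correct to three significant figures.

Thin ring: I_cm = MR² = (2.03)(0.0672)² = 0.0091672 kg m^2; centre at d = 0.0672 m, so I = I_cm + Md² gives I = 0.0091672 + (2.03)(0.0672)² = 0.018334 kg m^2.
Thin rod: I_cm = (1/12)ML² = (1/12)(0.864)(0.162)² = 0.0018896 kg m^2; centre at d = 0.0672 + 0.0672 + 0.081 = 0.2154 m, so I = I_cm + Md² gives I = 0.0018896 + (0.864)(0.2154)² = 0.041977 kg m^2.
Spherical shell: I_cm = (2/3)MR² = (2/3)(2.71)(0.539)² = 0.52487 kg m^2; centre at d = 0.0672 + 0.0672 + 0.081 + 0.081 + 0.539 = 0.8354 m, so I = I_cm + Md² gives I = 0.52487 + (2.71)(0.8354)² = 2.4162 kg m^2.
Solid disk: I_cm = (1/2)MR² = (1/2)(2.87)(0.349)² = 0.17478 kg m^2; centre at d = 0.0672 + 0.0672 + 0.081 + 0.081 + 0.539 + 0.539 + 0.349 = 1.7234 m, so I = I_cm + Md² gives I = 0.17478 + (2.87)(1.7234)² = 8.699 kg m^2.
Total I = 0.018334 + 0.041977 + 2.4162 + 8.699 = 11.175 kg m^2.

11.2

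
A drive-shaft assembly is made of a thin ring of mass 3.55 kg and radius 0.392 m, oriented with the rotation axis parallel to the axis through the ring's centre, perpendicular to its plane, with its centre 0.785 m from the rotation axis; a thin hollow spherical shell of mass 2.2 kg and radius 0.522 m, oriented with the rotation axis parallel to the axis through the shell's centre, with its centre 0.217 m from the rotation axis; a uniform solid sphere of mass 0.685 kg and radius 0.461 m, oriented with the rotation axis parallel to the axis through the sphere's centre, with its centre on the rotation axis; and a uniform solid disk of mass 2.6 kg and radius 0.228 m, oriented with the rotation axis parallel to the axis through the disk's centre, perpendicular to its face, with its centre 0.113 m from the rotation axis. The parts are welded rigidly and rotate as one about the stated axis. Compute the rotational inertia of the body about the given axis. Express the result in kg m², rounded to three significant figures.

3.40

Thin ring: I_cm = MR² = (3.55)(0.392)² = 0.54551 kg m²; centre at d = 0.785 m, so I = I_cm + Md² gives I = 0.54551 + (3.55)(0.785)² = 2.7331 kg m².
Spherical shell: I_cm = (2/3)MR² = (2/3)(2.2)(0.522)² = 0.39964 kg m²; centre at d = 0.217 m, so I = I_cm + Md² gives I = 0.39964 + (2.2)(0.217)² = 0.50324 kg m².
Solid sphere: I_cm = (2/5)MR² = (2/5)(0.685)(0.461)² = 0.058231 kg m²; axis through the centre, so I = 0.058231 kg m².
Solid disk: I_cm = (1/2)MR² = (1/2)(2.6)(0.228)² = 0.067579 kg m²; centre at d = 0.113 m, so I = I_cm + Md² gives I = 0.067579 + (2.6)(0.113)² = 0.10078 kg m².
Total I = 2.7331 + 0.50324 + 0.058231 + 0.10078 = 3.3954 kg m².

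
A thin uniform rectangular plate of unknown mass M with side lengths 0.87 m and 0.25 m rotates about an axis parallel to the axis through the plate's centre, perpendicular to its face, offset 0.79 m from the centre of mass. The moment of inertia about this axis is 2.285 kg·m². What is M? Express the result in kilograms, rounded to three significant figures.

I = I_cm + Md² = (1/12)M(a²+b²) + Md² = M·[0.0833333·[(0.87)² + (0.25)²] + (0.79)²] = M·0.69238.
So M = 2.285 / 0.69238 = 3.3002 kg.

3.30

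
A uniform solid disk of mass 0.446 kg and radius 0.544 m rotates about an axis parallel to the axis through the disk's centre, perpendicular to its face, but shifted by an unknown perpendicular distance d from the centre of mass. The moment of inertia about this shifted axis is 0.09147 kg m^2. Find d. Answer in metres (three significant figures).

0.239

About the centre-of-mass axis, I_cm = (1/2)MR² = (1/2)(0.446)(0.544)² = 0.065994 kg m^2.
Parallel axis theorem: I = I_cm + Md², so Md² = 0.09147 − 0.065994 = 0.025476 kg m^2.
d = √(0.025476 / 0.446) = 0.239 m.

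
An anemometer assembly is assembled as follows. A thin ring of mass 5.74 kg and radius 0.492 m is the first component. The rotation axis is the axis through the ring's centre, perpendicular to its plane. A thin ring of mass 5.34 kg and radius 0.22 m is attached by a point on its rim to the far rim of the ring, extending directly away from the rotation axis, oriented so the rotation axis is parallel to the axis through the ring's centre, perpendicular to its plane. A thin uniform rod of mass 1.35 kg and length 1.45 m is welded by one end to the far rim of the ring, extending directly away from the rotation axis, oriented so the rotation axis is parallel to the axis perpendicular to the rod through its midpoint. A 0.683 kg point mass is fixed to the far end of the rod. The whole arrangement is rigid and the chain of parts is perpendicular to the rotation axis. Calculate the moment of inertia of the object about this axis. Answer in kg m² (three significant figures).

12.2

Thin ring: I_cm = MR² = (5.74)(0.492)² = 1.3894 kg m²; axis through the centre, so I = 1.3894 kg m².
Thin ring: I_cm = MR² = (5.34)(0.22)² = 0.25846 kg m²; centre at d = 0.492 + 0.22 = 0.712 m, so the parallel axis theorem gives I = 0.25846 + (5.34)(0.712)² = 2.9655 kg m².
Thin rod: I_cm = (1/12)ML² = (1/12)(1.35)(1.45)² = 0.23653 kg m²; centre at d = 0.492 + 0.22 + 0.22 + 0.725 = 1.657 m, so the parallel axis theorem gives I = 0.23653 + (1.35)(1.657)² = 3.9432 kg m².
Point mass: I_cm = 0; centre at d = 0.492 + 0.22 + 0.22 + 0.725 + 0.725 = 2.382 m, so the parallel axis theorem gives I = 0 + (0.683)(2.382)² = 3.8753 kg m².
Total I = 1.3894 + 2.9655 + 3.9432 + 3.8753 = 12.173 kg m².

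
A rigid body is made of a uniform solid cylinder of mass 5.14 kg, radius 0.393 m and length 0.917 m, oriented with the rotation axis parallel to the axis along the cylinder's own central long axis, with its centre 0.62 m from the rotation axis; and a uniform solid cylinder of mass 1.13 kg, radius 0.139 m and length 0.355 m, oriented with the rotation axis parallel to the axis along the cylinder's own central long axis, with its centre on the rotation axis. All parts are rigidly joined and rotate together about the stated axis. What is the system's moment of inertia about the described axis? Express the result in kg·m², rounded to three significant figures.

Solid cylinder: I_cm = (1/2)MR² = (1/2)(5.14)(0.393)² = 0.39693 kg·m²; centre at d = 0.62 m, so the parallel axis theorem gives I = 0.39693 + (5.14)(0.62)² = 2.3727 kg·m².
Solid cylinder: I_cm = (1/2)MR² = (1/2)(1.13)(0.139)² = 0.010916 kg·m²; axis through the centre, so I = 0.010916 kg·m².
Total I = 2.3727 + 0.010916 = 2.3837 kg·m².

2.38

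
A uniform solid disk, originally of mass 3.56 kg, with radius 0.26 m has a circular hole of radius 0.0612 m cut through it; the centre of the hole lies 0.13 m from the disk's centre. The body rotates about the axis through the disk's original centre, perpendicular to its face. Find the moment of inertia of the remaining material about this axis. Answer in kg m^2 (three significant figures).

0.117

Unpierced body about its centre: I₀ = (1/2)MR² = (1/2)(3.56)(0.26)² = 0.12033 kg m^2.
The removed disk has mass m = M·(r/R)² = (3.56)(0.0612/0.26)² = 0.19725 kg (same uniform areal density).
Its moment of inertia about the rotation axis (parallel-axis theorem): I_hole = (1/2)mr² + md² = (1/2)(0.19725)(0.0612)² + (0.19725)(0.13)² = 0.0037028 kg m^2.
Treating the hole as negative mass, I = I₀ − I_hole = 0.12033 − 0.0037028 = 0.11663 kg m^2.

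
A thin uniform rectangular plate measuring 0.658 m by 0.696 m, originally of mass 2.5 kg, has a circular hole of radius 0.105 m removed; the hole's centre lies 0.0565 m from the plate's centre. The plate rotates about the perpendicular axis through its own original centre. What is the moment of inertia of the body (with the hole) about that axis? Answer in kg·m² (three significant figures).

Unpierced body about its centre: I₀ = (1/12)M(a²+b²) = (1/12)(2.5)[(0.658)² + (0.696)²] = 0.19112 kg·m².
The removed disk has mass m = M·πr²/(ab) = (2.5)·π(0.105)²/(0.658·0.696) = 0.18907 kg (same uniform areal density).
Its moment of inertia about the rotation axis (parallel-axis theorem): I_hole = (1/2)mr² + md² = (1/2)(0.18907)(0.105)² + (0.18907)(0.0565)² = 0.0016458 kg·m².
Treating the hole as negative mass, I = I₀ − I_hole = 0.19112 − 0.0016458 = 0.18947 kg·m².

0.189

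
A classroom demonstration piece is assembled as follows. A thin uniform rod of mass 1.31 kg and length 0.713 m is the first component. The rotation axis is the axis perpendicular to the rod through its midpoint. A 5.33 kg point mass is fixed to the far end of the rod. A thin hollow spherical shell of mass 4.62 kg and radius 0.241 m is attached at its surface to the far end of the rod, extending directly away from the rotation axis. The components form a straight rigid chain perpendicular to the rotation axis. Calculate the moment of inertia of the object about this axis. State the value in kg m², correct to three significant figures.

Thin rod: I_cm = (1/12)ML² = (1/12)(1.31)(0.713)² = 0.055497 kg m²; axis through the centre, so I = 0.055497 kg m².
Point mass: I_cm = 0; centre at d = 0.3565 m, so I = I_cm + Md² gives I = 0 + (5.33)(0.3565)² = 0.6774 kg m².
Spherical shell: I_cm = (2/3)MR² = (2/3)(4.62)(0.241)² = 0.17889 kg m²; centre at d = 0.3565 + 0.241 = 0.5975 m, so I = I_cm + Md² gives I = 0.17889 + (4.62)(0.5975)² = 1.8283 kg m².
Total I = 0.055497 + 0.6774 + 1.8283 = 2.5612 kg m².

2.56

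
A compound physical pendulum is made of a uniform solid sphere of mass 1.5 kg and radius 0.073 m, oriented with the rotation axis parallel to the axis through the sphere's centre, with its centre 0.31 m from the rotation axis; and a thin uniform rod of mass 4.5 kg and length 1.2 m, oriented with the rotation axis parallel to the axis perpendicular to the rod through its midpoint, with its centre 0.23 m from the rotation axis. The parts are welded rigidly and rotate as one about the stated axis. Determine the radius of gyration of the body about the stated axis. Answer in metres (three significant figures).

Solid sphere: I_cm = (2/5)MR² = (2/5)(1.5)(0.073)² = 0.0031974 kg m²; centre at d = 0.31 m, so the parallel axis theorem gives I = 0.0031974 + (1.5)(0.31)² = 0.14735 kg m².
Thin rod: I_cm = (1/12)ML² = (1/12)(4.5)(1.2)² = 0.54 kg m²; centre at d = 0.23 m, so the parallel axis theorem gives I = 0.54 + (4.5)(0.23)² = 0.77805 kg m².
Total I = 0.9254 kg m²; total mass M = 6 kg.
k = √(I/M) = √(0.9254/6) = 0.39272 m.

0.393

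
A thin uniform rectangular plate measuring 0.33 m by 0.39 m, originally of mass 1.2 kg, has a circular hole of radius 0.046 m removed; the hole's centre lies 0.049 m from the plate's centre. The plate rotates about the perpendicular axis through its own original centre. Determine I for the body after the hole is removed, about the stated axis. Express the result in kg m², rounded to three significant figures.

0.0259

Unpierced body about its centre: I₀ = (1/12)M(a²+b²) = (1/12)(1.2)[(0.33)² + (0.39)²] = 0.0261 kg m².
The removed disk has mass m = M·πr²/(ab) = (1.2)·π(0.046)²/(0.33·0.39) = 0.061982 kg (same uniform areal density).
Its moment of inertia about the rotation axis (parallel-axis theorem): I_hole = (1/2)mr² + md² = (1/2)(0.061982)(0.046)² + (0.061982)(0.049)² = 0.0002144 kg m².
Treating the hole as negative mass, I = I₀ − I_hole = 0.0261 − 0.0002144 = 0.025886 kg m².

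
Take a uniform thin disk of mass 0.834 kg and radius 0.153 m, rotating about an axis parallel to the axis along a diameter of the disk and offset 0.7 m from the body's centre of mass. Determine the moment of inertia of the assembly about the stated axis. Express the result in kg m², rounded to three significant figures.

0.414

I_cm = (1/4)MR² = (1/4)(0.834)(0.153)² = 0.0048808 kg m²; centre at d = 0.7 m, so the parallel axis theorem gives I = 0.0048808 + (0.834)(0.7)² = 0.41354 kg m².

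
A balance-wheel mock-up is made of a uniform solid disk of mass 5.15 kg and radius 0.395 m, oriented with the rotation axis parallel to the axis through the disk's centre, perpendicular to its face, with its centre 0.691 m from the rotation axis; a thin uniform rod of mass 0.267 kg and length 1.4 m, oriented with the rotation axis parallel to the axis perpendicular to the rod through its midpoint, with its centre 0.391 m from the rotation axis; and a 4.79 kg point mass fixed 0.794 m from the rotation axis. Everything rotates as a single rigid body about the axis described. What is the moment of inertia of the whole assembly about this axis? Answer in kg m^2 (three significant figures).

5.97

Solid disk: I_cm = (1/2)MR² = (1/2)(5.15)(0.395)² = 0.40176 kg m^2; centre at d = 0.691 m, so the parallel axis theorem gives I = 0.40176 + (5.15)(0.691)² = 2.8608 kg m^2.
Thin rod: I_cm = (1/12)ML² = (1/12)(0.267)(1.4)² = 0.04361 kg m^2; centre at d = 0.391 m, so the parallel axis theorem gives I = 0.04361 + (0.267)(0.391)² = 0.084429 kg m^2.
Point mass: I_cm = 0; centre at d = 0.794 m, so the parallel axis theorem gives I = 0 + (4.79)(0.794)² = 3.0198 kg m^2.
Total I = 2.8608 + 0.084429 + 3.0198 = 5.965 kg m^2.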